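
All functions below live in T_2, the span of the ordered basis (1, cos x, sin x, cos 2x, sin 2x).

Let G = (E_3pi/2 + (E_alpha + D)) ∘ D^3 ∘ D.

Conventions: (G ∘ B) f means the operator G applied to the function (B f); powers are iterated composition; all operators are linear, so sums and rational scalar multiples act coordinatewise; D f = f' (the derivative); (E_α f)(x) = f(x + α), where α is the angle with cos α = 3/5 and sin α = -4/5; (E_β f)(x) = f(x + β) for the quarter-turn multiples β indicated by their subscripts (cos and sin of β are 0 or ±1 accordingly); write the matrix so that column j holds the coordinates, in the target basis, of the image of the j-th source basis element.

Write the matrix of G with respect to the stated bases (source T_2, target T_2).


image of 1: 0
image of cos x: (3/5)cos x + (4/5)sin x
image of sin x: -(4/5)cos x + (3/5)sin x
image of cos 2x: -(512/25)cos 2x - (416/25)sin 2x
image of sin 2x: (416/25)cos 2x - (512/25)sin 2x
each image's coordinates form column j of the matrix

the matrix is [[0, 0, 0, 0, 0]; [0, 3/5, -4/5, 0, 0]; [0, 4/5, 3/5, 0, 0]; [0, 0, 0, -512/25, 416/25]; [0, 0, 0, -416/25, -512/25]] (rows listed top to bottom)


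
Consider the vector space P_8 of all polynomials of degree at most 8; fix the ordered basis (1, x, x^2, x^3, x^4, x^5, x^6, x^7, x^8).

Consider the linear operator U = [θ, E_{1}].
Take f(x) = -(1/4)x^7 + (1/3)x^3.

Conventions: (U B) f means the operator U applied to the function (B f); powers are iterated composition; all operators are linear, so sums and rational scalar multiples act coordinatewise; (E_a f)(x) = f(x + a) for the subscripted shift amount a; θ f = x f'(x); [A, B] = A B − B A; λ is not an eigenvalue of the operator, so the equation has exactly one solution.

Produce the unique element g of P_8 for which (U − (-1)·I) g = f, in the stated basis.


write g with unknown coordinates in the stated basis and equate coefficients in (U − (-1)·I) g = f
solving from the highest basis element down gives g = -(1/4)x^7 - (7/4)x^6 - 21x^5 - (735/4)x^4 - (3884/3)x^3 - (27401/4)x^2 - (48313/2)x - 170373/4
check: U g = (7/4)x^6 + 21x^5 + (735/4)x^4 + 1295x^3 + (27401/4)x^2 + (48313/2)x + 170373/4
so U g − (-1)·g = -(1/4)x^7 + (1/3)x^3 = f ✓

the image equals g(x) = -(1/4)x^7 - (7/4)x^6 - 21x^5 - (735/4)x^4 - (3884/3)x^3 - (27401/4)x^2 - (48313/2)x - 170373/4


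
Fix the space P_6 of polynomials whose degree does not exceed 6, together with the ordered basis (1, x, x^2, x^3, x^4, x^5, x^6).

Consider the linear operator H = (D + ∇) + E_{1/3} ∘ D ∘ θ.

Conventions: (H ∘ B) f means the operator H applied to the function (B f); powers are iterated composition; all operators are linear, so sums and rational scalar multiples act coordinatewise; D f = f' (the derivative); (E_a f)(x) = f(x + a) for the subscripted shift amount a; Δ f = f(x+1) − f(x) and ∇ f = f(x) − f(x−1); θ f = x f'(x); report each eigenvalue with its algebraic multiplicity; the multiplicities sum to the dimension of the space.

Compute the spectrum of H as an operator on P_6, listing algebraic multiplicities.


image of 1: 0
image of x: 3
image of x^2: 8x + 1/3
image of x^3: 15x^2 + 3x + 2
image of x^4: 24x^3 + 10x^2 + (28/3)x - 11/27
image of x^5: 35x^4 + (70/3)x^3 + (80/3)x^2 - (35/27)x + 106/81
image of x^6: 48x^5 + 45x^4 + 60x^3 - (5/3)x^2 + (74/9)x - 23/27
the matrix is upper triangular; its diagonal is (0, 0, 0, 0, 0, 0, 0)
for a triangular matrix the eigenvalues are the diagonal entries, with algebraic multiplicity their repetition count

λ = 0 (multiplicity 7)


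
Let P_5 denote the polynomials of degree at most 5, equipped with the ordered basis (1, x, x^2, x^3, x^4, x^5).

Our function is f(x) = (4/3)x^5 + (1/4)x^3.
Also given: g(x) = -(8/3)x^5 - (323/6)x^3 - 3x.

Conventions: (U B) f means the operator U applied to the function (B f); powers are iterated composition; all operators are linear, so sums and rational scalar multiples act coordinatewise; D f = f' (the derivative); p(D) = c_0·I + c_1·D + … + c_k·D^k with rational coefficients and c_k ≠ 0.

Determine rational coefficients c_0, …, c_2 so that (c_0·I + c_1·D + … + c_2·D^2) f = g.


p(D) = -2·I − 2·D^2, i.e. c_0 = -2, c_1 = 0, c_2 = -2

D^0 f = (4/3)x^5 + (1/4)x^3
D^1 f = (20/3)x^4 + (3/4)x^2
D^2 f = (80/3)x^3 + (3/2)x
matching coefficients of g against c_0 f + c_1 Df + … from the top degree down determines the c_i
solution: c_0 = -2, c_1 = 0, c_2 = -2


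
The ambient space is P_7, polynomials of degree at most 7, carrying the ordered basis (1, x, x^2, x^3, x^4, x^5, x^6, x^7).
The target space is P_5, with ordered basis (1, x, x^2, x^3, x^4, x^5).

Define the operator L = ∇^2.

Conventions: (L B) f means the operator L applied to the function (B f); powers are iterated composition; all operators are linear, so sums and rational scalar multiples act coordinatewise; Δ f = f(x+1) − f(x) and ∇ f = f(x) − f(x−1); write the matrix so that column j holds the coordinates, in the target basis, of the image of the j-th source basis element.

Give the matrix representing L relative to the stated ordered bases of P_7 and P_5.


the matrix is [[0, 0, 2, -6, 14, -30, 62, -126]; [0, 0, 0, 6, -24, 70, -180, 434]; [0, 0, 0, 0, 12, -60, 210, -630]; [0, 0, 0, 0, 0, 20, -120, 490]; [0, 0, 0, 0, 0, 0, 30, -210]; [0, 0, 0, 0, 0, 0, 0, 42]] (rows listed top to bottom)

image of 1: 0
image of x: 0
image of x^2: 2
image of x^3: 6x - 6
image of x^4: 12x^2 - 24x + 14
image of x^5: 20x^3 - 60x^2 + 70x - 30
image of x^6: 30x^4 - 120x^3 + 210x^2 - 180x + 62
image of x^7: 42x^5 - 210x^4 + 490x^3 - 630x^2 + 434x - 126
each image's coordinates form column j of the matrix


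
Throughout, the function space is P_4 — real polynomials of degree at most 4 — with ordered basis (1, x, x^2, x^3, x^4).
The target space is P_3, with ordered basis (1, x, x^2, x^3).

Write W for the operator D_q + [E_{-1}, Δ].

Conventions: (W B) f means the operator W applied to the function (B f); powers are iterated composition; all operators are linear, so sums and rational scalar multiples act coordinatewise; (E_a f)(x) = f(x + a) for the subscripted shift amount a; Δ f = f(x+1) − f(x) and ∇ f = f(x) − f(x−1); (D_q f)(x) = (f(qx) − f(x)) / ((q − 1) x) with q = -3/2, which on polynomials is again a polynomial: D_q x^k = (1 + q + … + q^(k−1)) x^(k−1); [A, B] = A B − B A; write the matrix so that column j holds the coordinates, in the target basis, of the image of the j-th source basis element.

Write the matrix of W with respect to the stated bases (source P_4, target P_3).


image of 1: 0
image of x: 1
image of x^2: -(1/2)x
image of x^3: (7/4)x^2
image of x^4: -(13/8)x^3
each image's coordinates form column j of the matrix

the matrix is [[0, 1, 0, 0, 0]; [0, 0, -1/2, 0, 0]; [0, 0, 0, 7/4, 0]; [0, 0, 0, 0, -13/8]] (rows listed top to bottom)


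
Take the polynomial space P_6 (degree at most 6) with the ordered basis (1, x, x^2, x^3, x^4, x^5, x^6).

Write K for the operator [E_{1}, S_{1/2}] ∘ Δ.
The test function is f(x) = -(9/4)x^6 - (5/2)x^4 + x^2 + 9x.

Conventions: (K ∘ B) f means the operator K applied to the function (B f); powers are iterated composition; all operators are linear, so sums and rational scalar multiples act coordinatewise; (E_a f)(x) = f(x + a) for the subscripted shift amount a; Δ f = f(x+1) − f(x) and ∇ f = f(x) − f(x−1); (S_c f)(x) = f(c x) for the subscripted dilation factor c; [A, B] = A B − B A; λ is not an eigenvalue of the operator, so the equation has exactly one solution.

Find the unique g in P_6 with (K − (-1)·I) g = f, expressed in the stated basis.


the image equals g(x) = -(9/4)x^6 - (295/64)x^4 - (675/32)x^3 - (11557/128)x^2 - (27573/128)x - 21225/64

write g with unknown coordinates in the stated basis and equate coefficients in (K − (-1)·I) g = f
solving from the highest basis element down gives g = -(9/4)x^6 - (295/64)x^4 - (675/32)x^3 - (11557/128)x^2 - (27573/128)x - 21225/64
check: K g = (135/64)x^4 + (675/32)x^3 + (11685/128)x^2 + (28725/128)x + 21225/64
so K g − (-1)·g = -(9/4)x^6 - (5/2)x^4 + x^2 + 9x = f ✓


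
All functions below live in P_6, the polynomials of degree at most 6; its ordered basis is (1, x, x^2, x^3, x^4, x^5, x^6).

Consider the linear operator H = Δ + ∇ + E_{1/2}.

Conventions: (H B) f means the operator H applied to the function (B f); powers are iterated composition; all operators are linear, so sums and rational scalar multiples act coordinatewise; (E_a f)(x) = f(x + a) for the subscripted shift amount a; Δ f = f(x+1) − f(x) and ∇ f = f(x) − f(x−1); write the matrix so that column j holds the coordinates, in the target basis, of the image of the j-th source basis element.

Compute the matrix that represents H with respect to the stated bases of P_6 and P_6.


the matrix is [[1, 5/2, 1/4, 17/8, 1/16, 65/32, 1/64]; [0, 1, 5, 3/4, 17/2, 5/16, 195/16]; [0, 0, 1, 15/2, 3/2, 85/4, 15/16]; [0, 0, 0, 1, 10, 5/2, 85/2]; [0, 0, 0, 0, 1, 25/2, 15/4]; [0, 0, 0, 0, 0, 1, 15]; [0, 0, 0, 0, 0, 0, 1]] (rows listed top to bottom)

image of 1: 1
image of x: x + 5/2
image of x^2: x^2 + 5x + 1/4
image of x^3: x^3 + (15/2)x^2 + (3/4)x + 17/8
image of x^4: x^4 + 10x^3 + (3/2)x^2 + (17/2)x + 1/16
image of x^5: x^5 + (25/2)x^4 + (5/2)x^3 + (85/4)x^2 + (5/16)x + 65/32
image of x^6: x^6 + 15x^5 + (15/4)x^4 + (85/2)x^3 + (15/16)x^2 + (195/16)x + 1/64
each image's coordinates form column j of the matrix


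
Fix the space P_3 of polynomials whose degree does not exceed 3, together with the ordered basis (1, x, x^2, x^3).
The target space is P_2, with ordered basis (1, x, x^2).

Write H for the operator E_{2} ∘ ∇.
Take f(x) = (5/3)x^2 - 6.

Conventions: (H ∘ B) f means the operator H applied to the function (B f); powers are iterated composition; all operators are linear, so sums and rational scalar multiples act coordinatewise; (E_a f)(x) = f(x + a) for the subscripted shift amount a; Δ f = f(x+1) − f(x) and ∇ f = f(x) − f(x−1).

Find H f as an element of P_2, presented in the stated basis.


∇ f = (10/3)x - 5/3
E_{2} ∇ f = (10/3)x + 5

g(x) = (10/3)x + 5


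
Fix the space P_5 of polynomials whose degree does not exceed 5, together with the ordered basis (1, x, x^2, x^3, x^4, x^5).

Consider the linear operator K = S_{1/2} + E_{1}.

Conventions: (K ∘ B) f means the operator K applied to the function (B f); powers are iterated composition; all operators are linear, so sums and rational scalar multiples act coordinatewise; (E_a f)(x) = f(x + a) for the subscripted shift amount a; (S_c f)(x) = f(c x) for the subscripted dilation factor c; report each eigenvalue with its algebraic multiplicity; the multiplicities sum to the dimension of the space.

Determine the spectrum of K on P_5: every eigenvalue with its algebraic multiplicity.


λ = 33/32 (multiplicity 1), λ = 17/16 (multiplicity 1), λ = 9/8 (multiplicity 1), λ = 5/4 (multiplicity 1), λ = 3/2 (multiplicity 1), λ = 2 (multiplicity 1)

image of 1: 2
image of x: (3/2)x + 1
image of x^2: (5/4)x^2 + 2x + 1
image of x^3: (9/8)x^3 + 3x^2 + 3x + 1
image of x^4: (17/16)x^4 + 4x^3 + 6x^2 + 4x + 1
image of x^5: (33/32)x^5 + 5x^4 + 10x^3 + 10x^2 + 5x + 1
the matrix is upper triangular; its diagonal is (2, 3/2, 5/4, 9/8, 17/16, 33/32)
for a triangular matrix the eigenvalues are the diagonal entries, with algebraic multiplicity their repetition count


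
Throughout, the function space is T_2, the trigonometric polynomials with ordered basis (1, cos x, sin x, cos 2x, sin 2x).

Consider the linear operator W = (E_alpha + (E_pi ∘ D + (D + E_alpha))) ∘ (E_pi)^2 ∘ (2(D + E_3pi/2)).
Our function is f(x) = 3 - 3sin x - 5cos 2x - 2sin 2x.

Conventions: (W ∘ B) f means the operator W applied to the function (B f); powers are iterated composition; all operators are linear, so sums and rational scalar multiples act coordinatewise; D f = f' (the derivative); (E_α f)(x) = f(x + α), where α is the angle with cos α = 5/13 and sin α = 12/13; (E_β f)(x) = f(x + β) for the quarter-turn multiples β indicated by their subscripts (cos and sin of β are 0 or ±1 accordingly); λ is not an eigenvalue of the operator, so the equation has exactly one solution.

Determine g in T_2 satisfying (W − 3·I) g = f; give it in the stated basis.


write g with unknown coordinates in the stated basis and equate coefficients in (W − 3·I) g = f
solving from the highest basis element down gives g = 3 + sin x + (12907/126649)cos 2x + (21310/126649)sin 2x
check: W g = 12 - (594524/126649)cos 2x - (189368/126649)sin 2x
so W g − 3·g = 3 - 3sin x - 5cos 2x - 2sin 2x = f ✓

g(x) = 3 + sin x + (12907/126649)cos 2x + (21310/126649)sin 2x


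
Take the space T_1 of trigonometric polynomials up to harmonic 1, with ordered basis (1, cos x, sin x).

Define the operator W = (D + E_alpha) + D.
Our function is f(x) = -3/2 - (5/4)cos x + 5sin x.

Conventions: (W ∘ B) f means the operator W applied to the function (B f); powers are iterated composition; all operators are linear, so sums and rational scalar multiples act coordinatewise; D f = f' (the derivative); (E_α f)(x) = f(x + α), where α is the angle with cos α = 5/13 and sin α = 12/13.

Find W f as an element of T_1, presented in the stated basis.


the result is g(x) = -3/2 + (735/52)cos x + (145/26)sin x

D f = 5cos x + (5/4)sin x
E_alpha f = -3/2 + (215/52)cos x + (40/13)sin x
(D + E_alpha) f = -3/2 + (475/52)cos x + (225/52)sin x
D f = 5cos x + (5/4)sin x
((D + E_alpha) + D) f = -3/2 + (735/52)cos x + (145/26)sin x


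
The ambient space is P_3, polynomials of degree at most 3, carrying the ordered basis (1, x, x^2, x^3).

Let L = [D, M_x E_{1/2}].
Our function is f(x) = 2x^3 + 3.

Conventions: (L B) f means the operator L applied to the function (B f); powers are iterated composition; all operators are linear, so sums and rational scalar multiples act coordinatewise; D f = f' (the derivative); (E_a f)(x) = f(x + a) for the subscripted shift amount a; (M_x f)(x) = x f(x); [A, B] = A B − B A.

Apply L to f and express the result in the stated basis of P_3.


the result is g(x) = 2x^3 + 3x^2 + (3/2)x + 13/4

E_{1/2} f = 2x^3 + 3x^2 + (3/2)x + 13/4
M_x E_{1/2} f = 2x^4 + 3x^3 + (3/2)x^2 + (13/4)x
D (M_x E_{1/2}) f = 8x^3 + 9x^2 + 3x + 13/4
D f = 6x^2
E_{1/2} D f = 6x^2 + 6x + 3/2
M_x E_{1/2} D f = 6x^3 + 6x^2 + (3/2)x
[D, M_x E_{1/2}] f = 2x^3 + 3x^2 + (3/2)x + 13/4


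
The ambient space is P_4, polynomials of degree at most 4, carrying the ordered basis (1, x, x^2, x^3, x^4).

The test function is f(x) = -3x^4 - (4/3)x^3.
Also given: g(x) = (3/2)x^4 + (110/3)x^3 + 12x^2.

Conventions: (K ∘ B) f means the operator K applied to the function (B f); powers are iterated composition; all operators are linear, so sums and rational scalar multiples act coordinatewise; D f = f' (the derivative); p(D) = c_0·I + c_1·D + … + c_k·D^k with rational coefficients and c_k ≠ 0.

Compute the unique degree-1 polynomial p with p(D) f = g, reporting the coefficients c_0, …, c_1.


p(D) = -(1/2)·I − 3·D, i.e. c_0 = -1/2, c_1 = -3

D^0 f = -3x^4 - (4/3)x^3
D^1 f = -12x^3 - 4x^2
matching coefficients of g against c_0 f + c_1 Df + … from the top degree down determines the c_i
solution: c_0 = -1/2, c_1 = -3


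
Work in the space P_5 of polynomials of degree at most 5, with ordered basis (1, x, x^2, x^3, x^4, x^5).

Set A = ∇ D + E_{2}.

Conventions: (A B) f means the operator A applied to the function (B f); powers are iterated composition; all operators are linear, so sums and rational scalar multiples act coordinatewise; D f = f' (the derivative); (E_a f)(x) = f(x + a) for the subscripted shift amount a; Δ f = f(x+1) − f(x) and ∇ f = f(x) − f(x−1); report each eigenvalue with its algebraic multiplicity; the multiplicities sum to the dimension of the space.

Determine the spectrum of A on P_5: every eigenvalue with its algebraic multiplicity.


image of 1: 1
image of x: x + 2
image of x^2: x^2 + 4x + 6
image of x^3: x^3 + 6x^2 + 18x + 5
image of x^4: x^4 + 8x^3 + 36x^2 + 20x + 20
image of x^5: x^5 + 10x^4 + 60x^3 + 50x^2 + 100x + 27
the matrix is upper triangular; its diagonal is (1, 1, 1, 1, 1, 1)
for a triangular matrix the eigenvalues are the diagonal entries, with algebraic multiplicity their repetition count

λ = 1 (multiplicity 6)


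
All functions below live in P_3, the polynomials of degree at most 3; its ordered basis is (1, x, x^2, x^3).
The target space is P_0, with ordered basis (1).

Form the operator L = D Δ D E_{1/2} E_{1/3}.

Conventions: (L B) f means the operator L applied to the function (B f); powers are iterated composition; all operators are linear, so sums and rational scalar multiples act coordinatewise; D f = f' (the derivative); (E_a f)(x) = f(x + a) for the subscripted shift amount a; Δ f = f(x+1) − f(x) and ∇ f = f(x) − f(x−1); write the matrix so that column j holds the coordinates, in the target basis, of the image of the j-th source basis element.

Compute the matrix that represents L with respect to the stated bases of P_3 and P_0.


image of 1: 0
image of x: 0
image of x^2: 0
image of x^3: 6
each image's coordinates form column j of the matrix

the matrix is [[0, 0, 0, 6]] (rows listed top to bottom)


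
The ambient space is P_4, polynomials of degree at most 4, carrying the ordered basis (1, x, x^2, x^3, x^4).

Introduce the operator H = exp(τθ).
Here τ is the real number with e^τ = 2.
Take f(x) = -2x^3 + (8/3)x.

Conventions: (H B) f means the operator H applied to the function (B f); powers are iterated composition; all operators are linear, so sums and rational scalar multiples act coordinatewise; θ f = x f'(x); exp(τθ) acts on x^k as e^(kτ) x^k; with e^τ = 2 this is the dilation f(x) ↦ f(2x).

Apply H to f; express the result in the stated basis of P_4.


g(x) = -16x^3 + (16/3)x

exp(τθ) x^k = e^(kτ) x^k; with e^τ = 2 this sends x^k to 2^k x^k
x ↦ 2 x
x^3 ↦ 8 x^3
applying this coordinatewise to f: exp(τθ) f = -16x^3 + (16/3)x


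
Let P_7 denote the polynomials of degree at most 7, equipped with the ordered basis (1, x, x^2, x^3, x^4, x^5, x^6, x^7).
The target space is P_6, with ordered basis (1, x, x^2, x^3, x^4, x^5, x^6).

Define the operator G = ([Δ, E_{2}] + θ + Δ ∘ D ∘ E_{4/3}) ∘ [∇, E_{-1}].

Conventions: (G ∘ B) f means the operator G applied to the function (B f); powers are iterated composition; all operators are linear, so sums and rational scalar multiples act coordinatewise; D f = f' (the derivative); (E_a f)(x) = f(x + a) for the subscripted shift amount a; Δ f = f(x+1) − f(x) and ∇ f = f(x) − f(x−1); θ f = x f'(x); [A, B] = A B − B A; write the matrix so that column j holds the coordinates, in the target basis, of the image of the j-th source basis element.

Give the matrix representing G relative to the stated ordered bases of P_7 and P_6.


the matrix is [[0, 0, 0, 0, 0, 0, 0, 0]; [0, 0, 0, 0, 0, 0, 0, 0]; [0, 0, 0, 0, 0, 0, 0, 0]; [0, 0, 0, 0, 0, 0, 0, 0]; [0, 0, 0, 0, 0, 0, 0, 0]; [0, 0, 0, 0, 0, 0, 0, 0]; [0, 0, 0, 0, 0, 0, 0, 0]] (rows listed top to bottom)

image of 1: 0
image of x: 0
image of x^2: 0
image of x^3: 0
image of x^4: 0
image of x^5: 0
image of x^6: 0
image of x^7: 0
each image's coordinates form column j of the matrix


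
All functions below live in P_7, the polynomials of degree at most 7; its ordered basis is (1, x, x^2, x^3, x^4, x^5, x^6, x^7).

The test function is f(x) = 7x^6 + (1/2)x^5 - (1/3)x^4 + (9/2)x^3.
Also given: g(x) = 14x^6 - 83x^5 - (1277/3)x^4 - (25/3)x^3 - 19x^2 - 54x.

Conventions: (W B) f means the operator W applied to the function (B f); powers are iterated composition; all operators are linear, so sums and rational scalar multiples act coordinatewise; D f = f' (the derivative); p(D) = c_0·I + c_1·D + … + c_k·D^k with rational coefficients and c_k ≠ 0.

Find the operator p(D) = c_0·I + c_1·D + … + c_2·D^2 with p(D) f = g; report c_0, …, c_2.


D^0 f = 7x^6 + (1/2)x^5 - (1/3)x^4 + (9/2)x^3
D^1 f = 42x^5 + (5/2)x^4 - (4/3)x^3 + (27/2)x^2
D^2 f = 210x^4 + 10x^3 - 4x^2 + 27x
matching coefficients of g against c_0 f + c_1 Df + … from the top degree down determines the c_i
solution: c_0 = 2, c_1 = -2, c_2 = -2

c_0 = 2, c_1 = -2, c_2 = -2


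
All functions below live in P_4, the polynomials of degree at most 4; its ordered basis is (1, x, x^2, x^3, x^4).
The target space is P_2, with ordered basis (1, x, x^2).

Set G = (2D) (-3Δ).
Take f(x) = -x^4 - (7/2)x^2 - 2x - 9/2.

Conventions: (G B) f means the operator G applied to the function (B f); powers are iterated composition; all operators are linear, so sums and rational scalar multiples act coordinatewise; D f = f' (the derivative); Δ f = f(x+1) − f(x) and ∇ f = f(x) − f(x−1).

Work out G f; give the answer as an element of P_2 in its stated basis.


Δ f = -4x^3 - 6x^2 - 11x - 13/2
(-3Δ) f = 12x^3 + 18x^2 + 33x + 39/2
D (-3Δ) f = 36x^2 + 36x + 33
(2D) (-3Δ) f = 72x^2 + 72x + 66

the result is g(x) = 72x^2 + 72x + 66


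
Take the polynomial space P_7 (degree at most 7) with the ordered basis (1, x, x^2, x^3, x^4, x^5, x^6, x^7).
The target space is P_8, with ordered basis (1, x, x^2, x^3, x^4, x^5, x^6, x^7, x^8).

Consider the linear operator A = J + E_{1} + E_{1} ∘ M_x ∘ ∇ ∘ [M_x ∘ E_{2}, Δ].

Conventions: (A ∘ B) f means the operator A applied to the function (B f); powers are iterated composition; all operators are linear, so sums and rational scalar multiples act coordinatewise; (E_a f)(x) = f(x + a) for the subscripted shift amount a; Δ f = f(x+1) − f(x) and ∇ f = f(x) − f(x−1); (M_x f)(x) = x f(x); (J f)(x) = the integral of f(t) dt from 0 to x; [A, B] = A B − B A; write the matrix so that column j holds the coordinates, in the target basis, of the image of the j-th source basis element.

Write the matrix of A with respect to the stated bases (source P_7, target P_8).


the matrix is [[1, 0, -6, -36, -174, -780, -3366, -14196]; [1, 0, -7, -55, -319, -1651, -8047, -37759]; [0, 1/2, -1, -21, -184, -1235, -7296, -39949]; [0, 0, 1/3, -2, -42, -430, -3345, -22491]; [0, 0, 0, 1/4, -3, -70, -830, -7385]; [0, 0, 0, 0, 1/5, -4, -105, -1421]; [0, 0, 0, 0, 0, 1/6, -5, -147]; [0, 0, 0, 0, 0, 0, 1/7, -6]; [0, 0, 0, 0, 0, 0, 0, 1/8]] (rows listed top to bottom)

image of 1: x + 1
image of x: (1/2)x^2
image of x^2: (1/3)x^3 - x^2 - 7x - 6
image of x^3: (1/4)x^4 - 2x^3 - 21x^2 - 55x - 36
image of x^4: (1/5)x^5 - 3x^4 - 42x^3 - 184x^2 - 319x - 174
image of x^5: (1/6)x^6 - 4x^5 - 70x^4 - 430x^3 - 1235x^2 - 1651x - 780
image of x^6: (1/7)x^7 - 5x^6 - 105x^5 - 830x^4 - 3345x^3 - 7296x^2 - 8047x - 3366
image of x^7: (1/8)x^8 - 6x^7 - 147x^6 - 1421x^5 - 7385x^4 - 22491x^3 - 39949x^2 - 37759x - 14196
each image's coordinates form column j of the matrix


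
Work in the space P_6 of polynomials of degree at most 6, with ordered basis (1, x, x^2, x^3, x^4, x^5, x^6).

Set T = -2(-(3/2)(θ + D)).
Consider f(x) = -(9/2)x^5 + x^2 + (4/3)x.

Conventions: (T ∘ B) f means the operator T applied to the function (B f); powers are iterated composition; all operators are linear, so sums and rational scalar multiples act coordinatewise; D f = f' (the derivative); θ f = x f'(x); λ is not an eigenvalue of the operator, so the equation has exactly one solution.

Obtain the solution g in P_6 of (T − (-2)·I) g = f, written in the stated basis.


write g with unknown coordinates in the stated basis and equate coefficients in (T − (-2)·I) g = f
solving from the highest basis element down gives g = -(9/34)x^5 + (135/476)x^4 - (405/1309)x^3 + (2477/5236)x^2 - (11821/39270)x + 11821/26180
check: T g = -(135/34)x^5 - (135/238)x^4 + (810/1309)x^3 + (141/2618)x^2 + (12667/6545)x - 11821/13090
so T g − (-2)·g = -(9/2)x^5 + x^2 + (4/3)x = f ✓

the image equals g(x) = -(9/34)x^5 + (135/476)x^4 - (405/1309)x^3 + (2477/5236)x^2 - (11821/39270)x + 11821/26180


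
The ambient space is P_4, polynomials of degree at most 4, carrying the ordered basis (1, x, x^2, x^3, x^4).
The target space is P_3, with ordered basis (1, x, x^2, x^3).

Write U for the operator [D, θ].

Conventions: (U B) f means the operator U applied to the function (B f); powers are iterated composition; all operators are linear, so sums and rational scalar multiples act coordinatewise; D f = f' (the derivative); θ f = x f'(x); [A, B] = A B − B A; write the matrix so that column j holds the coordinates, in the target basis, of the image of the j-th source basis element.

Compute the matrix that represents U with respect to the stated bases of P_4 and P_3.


image of 1: 0
image of x: 1
image of x^2: 2x
image of x^3: 3x^2
image of x^4: 4x^3
each image's coordinates form column j of the matrix

the matrix is [[0, 1, 0, 0, 0]; [0, 0, 2, 0, 0]; [0, 0, 0, 3, 0]; [0, 0, 0, 0, 4]] (rows listed top to bottom)


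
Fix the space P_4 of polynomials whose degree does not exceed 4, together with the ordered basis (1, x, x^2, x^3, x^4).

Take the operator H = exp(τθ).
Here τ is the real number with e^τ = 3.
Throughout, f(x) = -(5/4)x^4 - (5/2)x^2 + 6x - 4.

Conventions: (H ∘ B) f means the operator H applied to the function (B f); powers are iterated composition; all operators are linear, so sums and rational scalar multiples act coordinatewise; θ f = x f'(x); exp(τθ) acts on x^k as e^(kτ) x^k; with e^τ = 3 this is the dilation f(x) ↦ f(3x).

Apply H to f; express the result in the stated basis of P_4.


exp(τθ) x^k = e^(kτ) x^k; with e^τ = 3 this sends x^k to 3^k x^k
x ↦ 3 x
x^2 ↦ 9 x^2
x^4 ↦ 81 x^4
applying this coordinatewise to f: exp(τθ) f = -(405/4)x^4 - (45/2)x^2 + 18x - 4

g(x) = -(405/4)x^4 - (45/2)x^2 + 18x - 4


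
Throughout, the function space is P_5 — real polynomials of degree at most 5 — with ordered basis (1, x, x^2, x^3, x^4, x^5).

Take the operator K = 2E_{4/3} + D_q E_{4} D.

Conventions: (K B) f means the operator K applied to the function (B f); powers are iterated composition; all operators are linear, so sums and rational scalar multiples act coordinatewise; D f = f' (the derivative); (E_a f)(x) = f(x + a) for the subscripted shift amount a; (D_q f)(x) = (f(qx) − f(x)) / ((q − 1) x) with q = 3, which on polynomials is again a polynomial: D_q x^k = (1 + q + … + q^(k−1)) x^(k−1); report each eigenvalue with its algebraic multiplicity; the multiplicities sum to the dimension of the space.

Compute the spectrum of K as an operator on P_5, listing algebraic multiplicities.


image of 1: 2
image of x: 2x + 8/3
image of x^2: 2x^2 + (16/3)x + 50/9
image of x^3: 2x^3 + 8x^2 + (68/3)x + 776/27
image of x^4: 2x^4 + (32/3)x^3 + (220/3)x^2 + (5696/27)x + 16064/81
image of x^5: 2x^5 + (40/3)x^4 + (2120/9)x^3 + (29360/27)x^2 + (158080/81)x + 313088/243
the matrix is upper triangular; its diagonal is (2, 2, 2, 2, 2, 2)
for a triangular matrix the eigenvalues are the diagonal entries, with algebraic multiplicity their repetition count

λ = 2 (multiplicity 6)


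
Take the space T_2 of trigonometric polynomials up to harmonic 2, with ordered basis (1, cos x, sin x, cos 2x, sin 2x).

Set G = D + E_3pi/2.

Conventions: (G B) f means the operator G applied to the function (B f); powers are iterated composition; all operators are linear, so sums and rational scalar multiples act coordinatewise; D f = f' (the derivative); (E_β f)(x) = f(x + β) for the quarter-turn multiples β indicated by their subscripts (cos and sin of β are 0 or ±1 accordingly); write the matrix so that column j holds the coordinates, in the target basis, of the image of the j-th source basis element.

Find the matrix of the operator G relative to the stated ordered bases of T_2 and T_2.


the matrix is [[1, 0, 0, 0, 0]; [0, 0, 0, 0, 0]; [0, 0, 0, 0, 0]; [0, 0, 0, -1, 2]; [0, 0, 0, -2, -1]] (rows listed top to bottom)

image of 1: 1
image of cos x: 0
image of sin x: 0
image of cos 2x: -cos 2x - 2sin 2x
image of sin 2x: 2cos 2x - sin 2x
each image's coordinates form column j of the matrix


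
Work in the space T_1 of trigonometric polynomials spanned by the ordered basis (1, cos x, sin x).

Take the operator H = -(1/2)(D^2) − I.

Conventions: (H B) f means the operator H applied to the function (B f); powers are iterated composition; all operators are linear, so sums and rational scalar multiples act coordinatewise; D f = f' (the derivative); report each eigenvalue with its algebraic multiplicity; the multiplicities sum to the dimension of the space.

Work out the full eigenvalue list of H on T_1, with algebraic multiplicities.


λ = -1 (multiplicity 1), λ = -1/2 (multiplicity 2)

image of 1: -1
image of cos x: -(1/2)cos x
image of sin x: -(1/2)sin x
the matrix is diagonal; its diagonal is (-1, -1/2, -1/2)
for a triangular matrix the eigenvalues are the diagonal entries, with algebraic multiplicity their repetition count


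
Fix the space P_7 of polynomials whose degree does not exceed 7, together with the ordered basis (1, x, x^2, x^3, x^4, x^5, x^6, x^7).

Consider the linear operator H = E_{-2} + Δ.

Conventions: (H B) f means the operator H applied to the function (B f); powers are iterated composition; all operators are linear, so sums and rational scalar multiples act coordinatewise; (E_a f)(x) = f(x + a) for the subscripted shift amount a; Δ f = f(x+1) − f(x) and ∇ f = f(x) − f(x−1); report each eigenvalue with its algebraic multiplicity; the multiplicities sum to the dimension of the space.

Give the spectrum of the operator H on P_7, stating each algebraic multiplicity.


λ = 1 (multiplicity 8)

image of 1: 1
image of x: x - 1
image of x^2: x^2 - 2x + 5
image of x^3: x^3 - 3x^2 + 15x - 7
image of x^4: x^4 - 4x^3 + 30x^2 - 28x + 17
image of x^5: x^5 - 5x^4 + 50x^3 - 70x^2 + 85x - 31
image of x^6: x^6 - 6x^5 + 75x^4 - 140x^3 + 255x^2 - 186x + 65
image of x^7: x^7 - 7x^6 + 105x^5 - 245x^4 + 595x^3 - 651x^2 + 455x - 127
the matrix is upper triangular; its diagonal is (1, 1, 1, 1, 1, 1, 1, 1)
for a triangular matrix the eigenvalues are the diagonal entries, with algebraic multiplicity their repetition count


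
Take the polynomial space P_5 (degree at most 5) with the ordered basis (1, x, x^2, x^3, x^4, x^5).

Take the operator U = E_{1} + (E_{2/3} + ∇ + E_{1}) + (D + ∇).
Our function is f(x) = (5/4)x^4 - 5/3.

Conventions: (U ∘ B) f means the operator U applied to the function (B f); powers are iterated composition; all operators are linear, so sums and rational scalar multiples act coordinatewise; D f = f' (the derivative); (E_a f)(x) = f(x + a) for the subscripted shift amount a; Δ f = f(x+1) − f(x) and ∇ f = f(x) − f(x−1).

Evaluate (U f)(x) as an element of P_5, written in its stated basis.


the image equals g(x) = (15/4)x^4 + (85/3)x^3 + (10/3)x^2 + (580/27)x - 385/81

E_{1} f = (5/4)x^4 + 5x^3 + (15/2)x^2 + 5x - 5/12
E_{2/3} f = (5/4)x^4 + (10/3)x^3 + (10/3)x^2 + (40/27)x - 115/81
∇ f = 5x^3 - (15/2)x^2 + 5x - 5/4
E_{1} f = (5/4)x^4 + 5x^3 + (15/2)x^2 + 5x - 5/12
(E_{2/3} + ∇ + E_{1}) f = (5/2)x^4 + (40/3)x^3 + (10/3)x^2 + (310/27)x - 250/81
D f = 5x^3
∇ f = 5x^3 - (15/2)x^2 + 5x - 5/4
(D + ∇) f = 10x^3 - (15/2)x^2 + 5x - 5/4
(E_{1} + (E_{2/3} + ∇ + E_{1}) + (D + ∇)) f = (15/4)x^4 + (85/3)x^3 + (10/3)x^2 + (580/27)x - 385/81


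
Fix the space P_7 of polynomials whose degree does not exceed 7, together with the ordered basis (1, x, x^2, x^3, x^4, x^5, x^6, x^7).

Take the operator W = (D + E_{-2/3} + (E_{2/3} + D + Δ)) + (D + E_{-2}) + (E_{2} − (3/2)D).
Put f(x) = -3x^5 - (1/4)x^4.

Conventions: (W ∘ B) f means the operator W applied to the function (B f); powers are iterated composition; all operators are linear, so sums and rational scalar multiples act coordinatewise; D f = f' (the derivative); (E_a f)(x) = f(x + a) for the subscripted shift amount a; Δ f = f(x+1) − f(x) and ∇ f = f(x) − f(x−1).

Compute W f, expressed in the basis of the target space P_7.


the image equals g(x) = -12x^5 - (77/2)x^4 - (1795/6)x^3 - (269/6)x^2 - (13552/27)x - 3677/324

D f = -15x^4 - x^3
E_{-2/3} f = -3x^5 + (39/4)x^4 - (38/3)x^3 + (74/9)x^2 - (8/3)x + 28/81
E_{2/3} f = -3x^5 - (41/4)x^4 - 14x^3 - (86/9)x^2 - (88/27)x - 4/9
D f = -15x^4 - x^3
Δ f = -15x^4 - 31x^3 - (63/2)x^2 - 16x - 13/4
(E_{2/3} + D + Δ) f = -3x^5 - (161/4)x^4 - 46x^3 - (739/18)x^2 - (520/27)x - 133/36
(D + E_{-2/3} + (E_{2/3} + D + Δ)) f = -6x^5 - (91/2)x^4 - (179/3)x^3 - (197/6)x^2 - (592/27)x - 1085/324
D f = -15x^4 - x^3
E_{-2} f = -3x^5 + (119/4)x^4 - 118x^3 + 234x^2 - 232x + 92
(D + E_{-2}) f = -3x^5 + (59/4)x^4 - 119x^3 + 234x^2 - 232x + 92
E_{2} f = -3x^5 - (121/4)x^4 - 122x^3 - 246x^2 - 248x - 100
D f = -15x^4 - x^3
(-(3/2)D) f = (45/2)x^4 + (3/2)x^3
(E_{2} − (3/2)D) f = -3x^5 - (31/4)x^4 - (241/2)x^3 - 246x^2 - 248x - 100
((D + E_{-2/3} + (E_{2/3} + D + Δ)) + (D + E_{-2}) + (E_{2} − (3/2)D)) f = -12x^5 - (77/2)x^4 - (1795/6)x^3 - (269/6)x^2 - (13552/27)x - 3677/324


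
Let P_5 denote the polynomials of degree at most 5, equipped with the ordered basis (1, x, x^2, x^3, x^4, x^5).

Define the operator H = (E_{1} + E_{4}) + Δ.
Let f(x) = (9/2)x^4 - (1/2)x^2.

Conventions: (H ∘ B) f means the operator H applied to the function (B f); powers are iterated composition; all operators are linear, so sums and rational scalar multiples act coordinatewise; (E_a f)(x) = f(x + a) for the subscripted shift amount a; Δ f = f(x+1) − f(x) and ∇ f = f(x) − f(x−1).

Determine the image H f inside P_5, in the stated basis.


the image equals g(x) = 9x^4 + 108x^3 + 485x^2 + 1182x + 1152

E_{1} f = (9/2)x^4 + 18x^3 + (53/2)x^2 + 17x + 4
E_{4} f = (9/2)x^4 + 72x^3 + (863/2)x^2 + 1148x + 1144
(E_{1} + E_{4}) f = 9x^4 + 90x^3 + 458x^2 + 1165x + 1148
Δ f = 18x^3 + 27x^2 + 17x + 4
((E_{1} + E_{4}) + Δ) f = 9x^4 + 108x^3 + 485x^2 + 1182x + 1152


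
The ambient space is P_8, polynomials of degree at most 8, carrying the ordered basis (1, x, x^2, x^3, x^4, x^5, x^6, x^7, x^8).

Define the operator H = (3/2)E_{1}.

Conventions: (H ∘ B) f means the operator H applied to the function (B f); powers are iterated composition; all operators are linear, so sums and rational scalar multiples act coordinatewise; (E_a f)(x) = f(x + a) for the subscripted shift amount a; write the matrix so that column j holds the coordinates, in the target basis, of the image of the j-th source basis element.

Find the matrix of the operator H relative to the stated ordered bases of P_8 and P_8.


image of 1: 3/2
image of x: (3/2)x + 3/2
image of x^2: (3/2)x^2 + 3x + 3/2
image of x^3: (3/2)x^3 + (9/2)x^2 + (9/2)x + 3/2
image of x^4: (3/2)x^4 + 6x^3 + 9x^2 + 6x + 3/2
image of x^5: (3/2)x^5 + (15/2)x^4 + 15x^3 + 15x^2 + (15/2)x + 3/2
image of x^6: (3/2)x^6 + 9x^5 + (45/2)x^4 + 30x^3 + (45/2)x^2 + 9x + 3/2
image of x^7: (3/2)x^7 + (21/2)x^6 + (63/2)x^5 + (105/2)x^4 + (105/2)x^3 + (63/2)x^2 + (21/2)x + 3/2
image of x^8: (3/2)x^8 + 12x^7 + 42x^6 + 84x^5 + 105x^4 + 84x^3 + 42x^2 + 12x + 3/2
each image's coordinates form column j of the matrix

the matrix is [[3/2, 3/2, 3/2, 3/2, 3/2, 3/2, 3/2, 3/2, 3/2]; [0, 3/2, 3, 9/2, 6, 15/2, 9, 21/2, 12]; [0, 0, 3/2, 9/2, 9, 15, 45/2, 63/2, 42]; [0, 0, 0, 3/2, 6, 15, 30, 105/2, 84]; [0, 0, 0, 0, 3/2, 15/2, 45/2, 105/2, 105]; [0, 0, 0, 0, 0, 3/2, 9, 63/2, 84]; [0, 0, 0, 0, 0, 0, 3/2, 21/2, 42]; [0, 0, 0, 0, 0, 0, 0, 3/2, 12]; [0, 0, 0, 0, 0, 0, 0, 0, 3/2]] (rows listed top to bottom)


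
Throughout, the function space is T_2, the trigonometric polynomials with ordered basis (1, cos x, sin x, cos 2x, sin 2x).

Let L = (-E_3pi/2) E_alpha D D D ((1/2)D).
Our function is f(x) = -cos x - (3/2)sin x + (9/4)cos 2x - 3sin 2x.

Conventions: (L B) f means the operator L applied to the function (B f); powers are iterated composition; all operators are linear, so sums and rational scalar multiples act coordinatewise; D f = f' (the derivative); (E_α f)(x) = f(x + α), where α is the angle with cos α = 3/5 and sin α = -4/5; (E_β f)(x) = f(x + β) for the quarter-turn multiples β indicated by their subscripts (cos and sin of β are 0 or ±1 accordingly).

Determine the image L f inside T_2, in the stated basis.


D f = -(3/2)cos x + sin x - 6cos 2x - (9/2)sin 2x
((1/2)D) f = -(3/4)cos x + (1/2)sin x - 3cos 2x - (9/4)sin 2x
D ((1/2)D) f = (1/2)cos x + (3/4)sin x - (9/2)cos 2x + 6sin 2x
D D ((1/2)D) f = (3/4)cos x - (1/2)sin x + 12cos 2x + 9sin 2x
D D D ((1/2)D) f = -(1/2)cos x - (3/4)sin x + 18cos 2x - 24sin 2x
E_alpha D D D ((1/2)D) f = (3/10)cos x - (17/20)sin x + 18cos 2x + 24sin 2x
E_3pi/2 (E_alpha D) D D ((1/2)D) f = (17/20)cos x + (3/10)sin x - 18cos 2x - 24sin 2x
(-E_3pi/2) (E_alpha D) D D ((1/2)D) f = -(17/20)cos x - (3/10)sin x + 18cos 2x + 24sin 2x

the result is g(x) = -(17/20)cos x - (3/10)sin x + 18cos 2x + 24sin 2x


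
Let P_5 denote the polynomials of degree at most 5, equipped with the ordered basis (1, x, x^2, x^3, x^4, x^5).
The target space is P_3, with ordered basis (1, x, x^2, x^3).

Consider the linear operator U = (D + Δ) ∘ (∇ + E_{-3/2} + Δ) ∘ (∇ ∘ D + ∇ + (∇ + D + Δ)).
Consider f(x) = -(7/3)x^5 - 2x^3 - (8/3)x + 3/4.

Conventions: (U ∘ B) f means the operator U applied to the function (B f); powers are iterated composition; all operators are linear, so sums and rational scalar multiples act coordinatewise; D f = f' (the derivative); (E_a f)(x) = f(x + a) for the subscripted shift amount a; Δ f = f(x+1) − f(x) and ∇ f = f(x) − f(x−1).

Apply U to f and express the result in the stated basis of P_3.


D f = -(35/3)x^4 - 6x^2 - 8/3
∇ D f = -(140/3)x^3 + 70x^2 - (176/3)x + 53/3
∇ f = -(35/3)x^4 + (70/3)x^3 - (88/3)x^2 + (53/3)x - 7
∇ f = -(35/3)x^4 + (70/3)x^3 - (88/3)x^2 + (53/3)x - 7
D f = -(35/3)x^4 - 6x^2 - 8/3
Δ f = -(35/3)x^4 - (70/3)x^3 - (88/3)x^2 - (53/3)x - 7
(∇ + D + Δ) f = -35x^4 - (194/3)x^2 - 50/3
(∇ ∘ D + ∇ + (∇ + D + Δ)) f = -(140/3)x^4 - (70/3)x^3 - 24x^2 - 41x - 6
∇ (∇ ∘ D + ∇ + (∇ + D + Δ)) f = -(560/3)x^3 + 210x^2 - (494/3)x + 19/3
E_{-3/2} (∇ ∘ D + ∇ + (∇ + D + Δ)) f = -(140/3)x^4 + (770/3)x^3 - 549x^2 + (1007/2)x - 156
Δ (∇ ∘ D + ∇ + (∇ + D + Δ)) f = -(560/3)x^3 - 350x^2 - (914/3)x - 135
(∇ + E_{-3/2} + Δ) (∇ ∘ D + ∇ + (∇ + D + Δ)) f = -(140/3)x^4 - (350/3)x^3 - 689x^2 + (205/6)x - 854/3
D (∇ + E_{-3/2} + Δ) (∇ ∘ D + ∇ + (∇ + D + Δ)) f = -(560/3)x^3 - 350x^2 - 1378x + 205/6
Δ (∇ + E_{-3/2} + Δ) (∇ ∘ D + ∇ + (∇ + D + Δ)) f = -(560/3)x^3 - 630x^2 - (5744/3)x - 4909/6
(D + Δ) (∇ + E_{-3/2} + Δ) (∇ ∘ D + ∇ + (∇ + D + Δ)) f = -(1120/3)x^3 - 980x^2 - (9878/3)x - 784

the result is g(x) = -(1120/3)x^3 - 980x^2 - (9878/3)x - 784


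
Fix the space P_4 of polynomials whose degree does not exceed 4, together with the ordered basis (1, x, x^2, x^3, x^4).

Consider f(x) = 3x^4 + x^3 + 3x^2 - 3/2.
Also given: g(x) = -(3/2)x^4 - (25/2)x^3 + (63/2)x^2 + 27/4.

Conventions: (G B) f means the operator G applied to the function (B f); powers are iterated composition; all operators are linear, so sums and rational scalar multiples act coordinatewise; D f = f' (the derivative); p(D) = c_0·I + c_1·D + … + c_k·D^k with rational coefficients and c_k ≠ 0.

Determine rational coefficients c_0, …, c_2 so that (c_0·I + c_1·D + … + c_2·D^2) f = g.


p(D) = -(1/2)·I − D + D^2, i.e. c_0 = -1/2, c_1 = -1, c_2 = 1

D^0 f = 3x^4 + x^3 + 3x^2 - 3/2
D^1 f = 12x^3 + 3x^2 + 6x
D^2 f = 36x^2 + 6x + 6
matching coefficients of g against c_0 f + c_1 Df + … from the top degree down determines the c_i
solution: c_0 = -1/2, c_1 = -1, c_2 = 1


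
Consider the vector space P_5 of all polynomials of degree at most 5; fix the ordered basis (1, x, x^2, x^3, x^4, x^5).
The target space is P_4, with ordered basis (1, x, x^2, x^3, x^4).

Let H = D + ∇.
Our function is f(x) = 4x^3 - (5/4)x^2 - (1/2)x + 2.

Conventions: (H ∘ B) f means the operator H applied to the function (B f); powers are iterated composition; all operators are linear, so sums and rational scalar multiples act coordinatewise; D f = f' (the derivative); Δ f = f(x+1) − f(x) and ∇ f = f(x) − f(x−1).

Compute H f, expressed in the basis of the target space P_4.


D f = 12x^2 - (5/2)x - 1/2
∇ f = 12x^2 - (29/2)x + 19/4
(D + ∇) f = 24x^2 - 17x + 17/4

the image equals g(x) = 24x^2 - 17x + 17/4


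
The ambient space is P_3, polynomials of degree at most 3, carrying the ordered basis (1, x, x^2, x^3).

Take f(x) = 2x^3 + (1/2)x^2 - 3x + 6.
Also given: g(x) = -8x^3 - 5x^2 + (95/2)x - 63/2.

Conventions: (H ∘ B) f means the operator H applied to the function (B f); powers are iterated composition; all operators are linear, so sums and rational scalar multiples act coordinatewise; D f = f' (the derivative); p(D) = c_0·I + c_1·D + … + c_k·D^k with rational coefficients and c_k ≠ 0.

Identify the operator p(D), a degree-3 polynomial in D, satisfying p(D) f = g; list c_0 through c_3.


p(D) = -4·I − (1/2)·D + 3·D^2 − D^3, i.e. c_0 = -4, c_1 = -1/2, c_2 = 3, c_3 = -1

D^0 f = 2x^3 + (1/2)x^2 - 3x + 6
D^1 f = 6x^2 + x - 3
D^2 f = 12x + 1
D^3 f = 12
matching coefficients of g against c_0 f + c_1 Df + … from the top degree down determines the c_i
solution: c_0 = -4, c_1 = -1/2, c_2 = 3, c_3 = -1
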